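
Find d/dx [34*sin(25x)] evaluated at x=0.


Apply the chain rule to differentiate 34*sin(25x):
d/dx [34*sin(25x)]
= 34 * cos(25x) * d/dx(25x)
= 34 * 25 * cos(25x)
= 850 * cos(25x)
Evaluate at x = 0:
= 850 * cos(0)
= 850 * 1
= 850

850


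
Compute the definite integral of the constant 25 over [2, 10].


The integral of a constant k over [a, b] equals k * (b - a).
integral from 2 to 10 of 25 dx
= 25 * (10 - 2)
= 25 * 8
= 200

200


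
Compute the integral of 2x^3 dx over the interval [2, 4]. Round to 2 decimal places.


Find the antiderivative of 2x^3:
F(x) = 2/4 * x^4
Apply the Fundamental Theorem of Calculus:
F(4) - F(2)
= 2/4 * 4^4 - 2/4 * 2^4
= 2/4 * (256 - 16)
= 2/4 * 240
= 120 = 120.00

120.00


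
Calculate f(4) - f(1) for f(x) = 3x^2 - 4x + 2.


Net change = f(b) - f(a)
f(x) = 3x^2 - 4x + 2
Compute f(4):
f(4) = 3 * 4^2 - 4 * 4 + 2
= 48 - 16 + 2
= 34
Compute f(1):
f(1) = 3 * 1^2 - 4 * 1 + 2
= 3 - 4 + 2
= 1
Net change = 34 - 1 = 33

33


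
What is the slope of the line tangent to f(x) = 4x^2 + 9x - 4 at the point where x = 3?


The slope of the tangent line equals f'(x) at the point.
f(x) = 4x^2 + 9x - 4
f'(x) = 8x + 9
At x = 3:
f'(3) = 8 * 3 + 9
= 24 + 9
= 33

33


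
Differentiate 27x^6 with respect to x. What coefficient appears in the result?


We apply the power rule: d/dx [ax^n] = a*n * x^(n-1)
d/dx [27x^6]
= 27 * 6 * x^(6-1)
= 162x^5
The coefficient is 162

162


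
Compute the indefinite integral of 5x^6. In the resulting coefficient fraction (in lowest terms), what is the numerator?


Apply the power rule for integration:
integral of ax^n dx = a/(n+1) * x^(n+1) + C
integral of 5x^6 dx
= 5/7 * x^7 + C
The coefficient in lowest terms is 5/7, and its numerator is 5

5


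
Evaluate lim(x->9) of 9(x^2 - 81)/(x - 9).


Direct substitution gives 0/0, so we factor the numerator.
Factor: 9(x^2 - 81) = 9 * (x - 9)(x + 9)
Cancel the common factor (x - 9):
9(x^2 - 81)/(x - 9) = 9 * (x + 9)
Now substitute x = 9:
= 9 * (9 + 9) = 162

162


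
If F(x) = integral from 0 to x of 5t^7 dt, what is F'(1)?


By the Fundamental Theorem of Calculus (Part 1):
If F(x) = integral from 0 to x of f(t) dt, then F'(x) = f(x)
Here f(t) = 5t^7
So F'(x) = 5x^7
Evaluate at x = 1:
F'(1) = 5 * 1^7
= 5 * 1
= 5

5


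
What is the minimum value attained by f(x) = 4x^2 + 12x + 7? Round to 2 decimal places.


For a quadratic f(x) = ax^2 + bx + c with a > 0, the minimum is at the vertex.
Vertex x-coordinate: x = -b/(2a)
x = -(12) / (2 * 4)
x = -12/8 = -3/2
Substitute back to find the minimum value:
f(-3/2) = 4 * (-3/2)^2 + 12 * (-3/2) + 7
= 9 - 18 + 7
= -2 = -2.00

-2.00


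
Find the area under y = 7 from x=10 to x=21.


The area under a constant function y = 7 is a rectangle.
Width = 21 - 10 = 11
Height = 7
Area = width * height
= 11 * 7
= 77

77


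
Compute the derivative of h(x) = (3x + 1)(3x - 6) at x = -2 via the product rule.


Let u(x) = 3x + 1 and v(x) = 3x - 6
u'(x) = 3
v'(x) = 3
Product rule: h'(x) = u'(x)*v(x) + u(x)*v'(x)
= 3 * (3x - 6) + (3x + 1) * 3
At x = -2:
u(-2) = 3 * (-2) + 1 = -5
v(-2) = 3 * (-2) - 6 = -12
h'(-2) = 3 * (-12) + (-5) * 3
= -36 - 15
= -51

-51


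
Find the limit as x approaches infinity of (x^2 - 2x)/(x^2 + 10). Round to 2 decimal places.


For limits at infinity with equal-degree polynomials,
we compare leading coefficients.
Numerator leading term: x^2
Denominator leading term: x^2
Divide both by x^2:
lim = (1 - 2/x) / (1 + 10/x^2)
As x -> infinity, the 1/x and 1/x^2 terms vanish:
= 1/1 = 1 = 1.00

1.00


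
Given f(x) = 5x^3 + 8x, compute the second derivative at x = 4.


First derivative:
f'(x) = 15x^2 + 8
Second derivative:
f''(x) = 30x
Substitute x = 4:
f''(4) = 30 * 4 + 0
= 120 + 0
= 120

120


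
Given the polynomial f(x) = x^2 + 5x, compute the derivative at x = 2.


Differentiate term by term using power and sum rules:
f(x) = x^2 + 5x
f'(x) = 2x + 5
Substitute x = 2:
f'(2) = 2 * 2 + 5
= 4 + 5
= 9

9


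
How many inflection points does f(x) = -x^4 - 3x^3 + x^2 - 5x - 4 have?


Inflection points occur where f''(x) = 0 and concavity changes.
f(x) = -x^4 - 3x^3 + x^2 - 5x - 4
f'(x) = -4x^3 - 9x^2 + 2x - 5
f''(x) = -12x^2 - 18x + 2
This is a quadratic in x. Use the discriminant to count real roots.
Discriminant = (-18)^2 - 4 * (-12) * 2
= 324 - (-96)
= 420
Since discriminant > 0, f''(x) = 0 has 2 distinct real solutions.
A quadratic with two distinct real roots changes sign at each root, so concavity changes at both.
Number of inflection points: 2

2


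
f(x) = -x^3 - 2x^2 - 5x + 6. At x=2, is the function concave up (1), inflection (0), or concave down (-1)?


Concavity is determined by the sign of f''(x).
f(x) = -x^3 - 2x^2 - 5x + 6
f'(x) = -3x^2 - 4x - 5
f''(x) = -6x - 4
f''(2) = -6 * 2 - 4
= -12 - 4
= -16
Since f''(2) < 0, the function is concave down (-1)

-1


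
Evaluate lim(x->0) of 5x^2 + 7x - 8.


Since polynomials are continuous, we use direct substitution.
lim(x->0) of 5x^2 + 7x - 8
= 5 * 0^2 + 7 * 0 - 8
= 0 + 0 - 8
= -8

-8


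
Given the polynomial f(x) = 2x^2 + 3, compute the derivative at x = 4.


Differentiate term by term using power and sum rules:
f(x) = 2x^2 + 3
f'(x) = 4x
Substitute x = 4:
f'(4) = 4 * 4 + 0
= 16 + 0
= 16

16


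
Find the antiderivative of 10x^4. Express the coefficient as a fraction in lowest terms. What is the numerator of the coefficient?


Apply the power rule for integration:
integral of ax^n dx = a/(n+1) * x^(n+1) + C
integral of 10x^4 dx
= 10/5 * x^5 + C
= 2 * x^5 + C
The coefficient in lowest terms is 2 = 2/1, so its numerator is 2

2


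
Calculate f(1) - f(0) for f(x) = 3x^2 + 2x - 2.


Net change = f(b) - f(a)
f(x) = 3x^2 + 2x - 2
Compute f(1):
f(1) = 3 * 1^2 + 2 * 1 - 2
= 3 + 2 - 2
= 3
Compute f(0):
f(0) = 3 * 0^2 + 2 * 0 - 2
= 0 + 0 - 2
= -2
Net change = 3 - (-2) = 5

5


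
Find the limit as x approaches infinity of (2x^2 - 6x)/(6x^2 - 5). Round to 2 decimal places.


For limits at infinity with equal-degree polynomials,
we compare leading coefficients.
Numerator leading term: 2x^2
Denominator leading term: 6x^2
Divide both by x^2:
lim = (2 - 6/x) / (6 - 5/x^2)
As x -> infinity, the 1/x and 1/x^2 terms vanish:
= 2/6 = 1/3 ≈ 0.33

0.33


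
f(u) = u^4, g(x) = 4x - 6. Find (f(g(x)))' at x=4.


Using the chain rule: (f(g(x)))' = f'(g(x)) * g'(x)
First, find g(4):
g(4) = 4 * 4 - 6 = 10
Next, f'(u) = 4u^3
And g'(x) = 4
So f'(g(4)) * g'(4)
= 4 * 10^3 * 4
= 4 * 1000 * 4
= 16000

16000


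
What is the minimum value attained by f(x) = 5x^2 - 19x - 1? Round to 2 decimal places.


For a quadratic f(x) = ax^2 + bx + c with a > 0, the minimum is at the vertex.
Vertex x-coordinate: x = -b/(2a)
x = -(-19) / (2 * 5)
x = 19/10
Substitute back to find the minimum value:
f(19/10) = 5 * (19/10)^2 - 19 * (19/10) - 1
= 361/20 - 361/10 - 1
= -381/20 = -19.05

-19.05


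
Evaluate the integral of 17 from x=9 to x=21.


The integral of a constant k over [a, b] equals k * (b - a).
integral from 9 to 21 of 17 dx
= 17 * (21 - 9)
= 17 * 12
= 204

204


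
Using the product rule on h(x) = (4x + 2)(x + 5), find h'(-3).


Let u(x) = 4x + 2 and v(x) = x + 5
u'(x) = 4
v'(x) = 1
Product rule: h'(x) = u'(x)*v(x) + u(x)*v'(x)
= 4 * (x + 5) + (4x + 2) * 1
At x = -3:
u(-3) = 4 * (-3) + 2 = -10
v(-3) = 1 * (-3) + 5 = 2
h'(-3) = 4 * 2 + (-10) * 1
= 8 - 10
= -2

-2


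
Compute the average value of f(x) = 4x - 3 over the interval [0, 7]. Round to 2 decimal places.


Average value = 1/(b-a) * integral from a to b of f(x) dx
First compute the integral of 4x - 3:
F(x) = 2x^2 - 3x
F(7) = 2 * 49 - 3 * 7 = 77
F(0) = 2 * 0 - 3 * 0 = 0
Integral = 77 - 0 = 77
Average = 77 / (7 - 0) = 77 / 7
= 11 = 11.00

11.00


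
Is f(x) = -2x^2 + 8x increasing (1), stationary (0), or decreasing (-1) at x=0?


Compute f'(x) to determine behavior:
f'(x) = -4x + 8
f'(0) = -4 * 0 + 8
= 0 + 8
= 8
Since f'(0) > 0, the function is increasing (1)

1


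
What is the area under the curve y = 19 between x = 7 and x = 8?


The area under a constant function y = 19 is a rectangle.
Width = 8 - 7 = 1
Height = 19
Area = width * height
= 1 * 19
= 19

19


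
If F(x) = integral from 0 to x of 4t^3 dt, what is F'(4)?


By the Fundamental Theorem of Calculus (Part 1):
If F(x) = integral from 0 to x of f(t) dt, then F'(x) = f(x)
Here f(t) = 4t^3
So F'(x) = 4x^3
Evaluate at x = 4:
F'(4) = 4 * 4^3
= 4 * 64
= 256

256


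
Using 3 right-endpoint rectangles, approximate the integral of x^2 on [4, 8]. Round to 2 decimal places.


Right Riemann sum uses right endpoints of each subinterval.
Interval: [4, 8], n = 3
dx = (8 - 4) / 3 = 4/3
Right endpoints: [16/3, 20/3, 8]
f values: [256/9, 400/9, 64]
Sum = dx * (sum of f values)
= 4/3 * 1232/9
= 4928/27 ≈ 182.52

182.52


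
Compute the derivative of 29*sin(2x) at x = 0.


Apply the chain rule to differentiate 29*sin(2x):
d/dx [29*sin(2x)]
= 29 * cos(2x) * d/dx(2x)
= 29 * 2 * cos(2x)
= 58 * cos(2x)
Evaluate at x = 0:
= 58 * cos(0)
= 58 * 1
= 58

58


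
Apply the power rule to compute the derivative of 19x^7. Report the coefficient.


We apply the power rule: d/dx [ax^n] = a*n * x^(n-1)
d/dx [19x^7]
= 19 * 7 * x^(7-1)
= 133x^6
The coefficient is 133

133


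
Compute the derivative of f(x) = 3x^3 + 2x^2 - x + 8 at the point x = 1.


Differentiate f(x) = 3x^3 + 2x^2 - x + 8 term by term:
f'(x) = 9x^2 + 4x - 1
Substitute x = 1:
f'(1) = 9 * 1^2 + 4 * 1 - 1
= 9 + 4 - 1
= 12

12


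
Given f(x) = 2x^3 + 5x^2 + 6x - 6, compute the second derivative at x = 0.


First derivative:
f'(x) = 6x^2 + 10x + 6
Second derivative:
f''(x) = 12x + 10
Substitute x = 0:
f''(0) = 12 * 0 + 10
= 0 + 10
= 10

10


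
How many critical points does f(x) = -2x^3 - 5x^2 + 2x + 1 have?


Find where f'(x) = 0:
f(x) = -2x^3 - 5x^2 + 2x + 1
f'(x) = -6x^2 - 10x + 2
This is a quadratic in x. Use the discriminant to count real roots.
Discriminant = (-10)^2 - 4 * (-6) * 2
= 100 - (-48)
= 148
Since discriminant > 0, f'(x) = 0 has 2 real solutions.
Number of critical points: 2

2


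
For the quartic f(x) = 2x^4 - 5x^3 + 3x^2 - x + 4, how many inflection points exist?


Inflection points occur where f''(x) = 0 and concavity changes.
f(x) = 2x^4 - 5x^3 + 3x^2 - x + 4
f'(x) = 8x^3 - 15x^2 + 6x - 1
f''(x) = 24x^2 - 30x + 6
This is a quadratic in x. Use the discriminant to count real roots.
Discriminant = (-30)^2 - 4 * 24 * 6
= 900 - 576
= 324
Since discriminant > 0, f''(x) = 0 has 2 distinct real solutions.
A quadratic with two distinct real roots changes sign at each root, so concavity changes at both.
Number of inflection points: 2

2


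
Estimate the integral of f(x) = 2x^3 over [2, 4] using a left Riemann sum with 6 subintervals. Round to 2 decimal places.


Left Riemann sum uses left endpoints of each subinterval.
Interval: [2, 4], n = 6
dx = (4 - 2) / 6 = 1/3
Left endpoints: [2, 7/3, 8/3, 3, 10/3, 11/3]
f values: [16, 686/27, 1024/27, 54, 2000/27, 2662/27]
Sum = dx * (sum of f values)
= 1/3 * 306
= 102 = 102.00

102.00


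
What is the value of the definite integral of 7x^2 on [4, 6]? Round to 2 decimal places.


Find the antiderivative of 7x^2:
F(x) = 7/3 * x^3
Apply the Fundamental Theorem of Calculus:
F(6) - F(4)
= 7/3 * 6^3 - 7/3 * 4^3
= 7/3 * (216 - 64)
= 7/3 * 152
= 1064/3 ≈ 354.67

354.67


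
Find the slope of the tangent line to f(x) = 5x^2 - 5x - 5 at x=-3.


The slope of the tangent line equals f'(x) at the point.
f(x) = 5x^2 - 5x - 5
f'(x) = 10x - 5
At x = -3:
f'(-3) = 10 * (-3) - 5
= -30 - 5
= -35

-35


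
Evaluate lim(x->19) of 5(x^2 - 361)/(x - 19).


Direct substitution gives 0/0, so we factor the numerator.
Factor: 5(x^2 - 361) = 5 * (x - 19)(x + 19)
Cancel the common factor (x - 19):
5(x^2 - 361)/(x - 19) = 5 * (x + 19)
Now substitute x = 19:
= 5 * (19 + 19) = 190

190


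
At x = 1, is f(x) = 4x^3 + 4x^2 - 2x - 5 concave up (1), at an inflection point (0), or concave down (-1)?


Concavity is determined by the sign of f''(x).
f(x) = 4x^3 + 4x^2 - 2x - 5
f'(x) = 12x^2 + 8x - 2
f''(x) = 24x + 8
f''(1) = 24 * 1 + 8
= 24 + 8
= 32
Since f''(1) > 0, the function is concave up (1)

1


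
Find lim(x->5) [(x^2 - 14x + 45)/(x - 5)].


Direct substitution gives 0/0, so we factor the numerator.
Factor: (x^2 - 14x + 45) = (x - 5)(x - 9)
Cancel the common factor (x - 5):
(x^2 - 14x + 45)/(x - 5) = (x - 9)
Now substitute x = 5:
= (5) - (9) = -4

-4


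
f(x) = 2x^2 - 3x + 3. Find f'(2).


Differentiate term by term using power and sum rules:
f(x) = 2x^2 - 3x + 3
f'(x) = 4x - 3
Substitute x = 2:
f'(2) = 4 * 2 - 3
= 8 - 3
= 5

5


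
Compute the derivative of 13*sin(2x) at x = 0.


Apply the chain rule to differentiate 13*sin(2x):
d/dx [13*sin(2x)]
= 13 * cos(2x) * d/dx(2x)
= 13 * 2 * cos(2x)
= 26 * cos(2x)
Evaluate at x = 0:
= 26 * cos(0)
= 26 * 1
= 26

26


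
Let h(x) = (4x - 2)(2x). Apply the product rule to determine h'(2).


Let u(x) = 4x - 2 and v(x) = 2x
u'(x) = 4
v'(x) = 2
Product rule: h'(x) = u'(x)*v(x) + u(x)*v'(x)
= 4 * (2x) + (4x - 2) * 2
At x = 2:
u(2) = 4 * 2 - 2 = 6
v(2) = 2 * 2 + 0 = 4
h'(2) = 4 * 4 + 6 * 2
= 16 + 12
= 28

28


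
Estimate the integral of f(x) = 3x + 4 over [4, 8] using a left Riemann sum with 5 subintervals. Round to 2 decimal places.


Left Riemann sum uses left endpoints of each subinterval.
Interval: [4, 8], n = 5
dx = (8 - 4) / 5 = 4/5
Left endpoints: [4, 24/5, 28/5, 32/5, 36/5]
f values: [16, 92/5, 104/5, 116/5, 128/5]
Sum = dx * (sum of f values)
= 4/5 * 104
= 416/5 = 83.20

83.20


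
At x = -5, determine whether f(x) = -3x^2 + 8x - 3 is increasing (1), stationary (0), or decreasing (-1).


Compute f'(x) to determine behavior:
f'(x) = -6x + 8
f'(-5) = -6 * (-5) + 8
= 30 + 8
= 38
Since f'(-5) > 0, the function is increasing (1)

1


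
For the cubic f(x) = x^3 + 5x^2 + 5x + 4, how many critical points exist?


Find where f'(x) = 0:
f(x) = x^3 + 5x^2 + 5x + 4
f'(x) = 3x^2 + 10x + 5
This is a quadratic in x. Use the discriminant to count real roots.
Discriminant = (10)^2 - 4 * 3 * 5
= 100 - 60
= 40
Since discriminant > 0, f'(x) = 0 has 2 real solutions.
Number of critical points: 2

2


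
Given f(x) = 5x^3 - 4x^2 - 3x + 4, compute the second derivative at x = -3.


First derivative:
f'(x) = 15x^2 - 8x - 3
Second derivative:
f''(x) = 30x - 8
Substitute x = -3:
f''(-3) = 30 * (-3) - 8
= -90 - 8
= -98

-98


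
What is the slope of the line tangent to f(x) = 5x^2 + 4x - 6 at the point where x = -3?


The slope of the tangent line equals f'(x) at the point.
f(x) = 5x^2 + 4x - 6
f'(x) = 10x + 4
At x = -3:
f'(-3) = 10 * (-3) + 4
= -30 + 4
= -26

-26


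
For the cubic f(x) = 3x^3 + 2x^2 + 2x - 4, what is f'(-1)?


Differentiate f(x) = 3x^3 + 2x^2 + 2x - 4 term by term:
f'(x) = 9x^2 + 4x + 2
Substitute x = -1:
f'(-1) = 9 * (-1)^2 + 4 * (-1) + 2
= 9 - 4 + 2
= 7

7


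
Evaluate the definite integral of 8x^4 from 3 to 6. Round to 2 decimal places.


Find the antiderivative of 8x^4:
F(x) = 8/5 * x^5
Apply the Fundamental Theorem of Calculus:
F(6) - F(3)
= 8/5 * 6^5 - 8/5 * 3^5
= 8/5 * (7776 - 243)
= 8/5 * 7533
= 60264/5 = 12052.80

12052.80


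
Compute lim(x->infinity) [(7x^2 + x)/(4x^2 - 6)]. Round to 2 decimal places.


For limits at infinity with equal-degree polynomials,
we compare leading coefficients.
Numerator leading term: 7x^2
Denominator leading term: 4x^2
Divide both by x^2:
lim = (7 + 1/x) / (4 - 6/x^2)
As x -> infinity, the 1/x and 1/x^2 terms vanish:
= 7/4 = 1.75

1.75


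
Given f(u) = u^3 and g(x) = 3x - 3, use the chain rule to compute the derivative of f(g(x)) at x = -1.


Using the chain rule: (f(g(x)))' = f'(g(x)) * g'(x)
First, find g(-1):
g(-1) = 3 * (-1) - 3 = -6
Next, f'(u) = 3u^2
And g'(x) = 3
So f'(g(-1)) * g'(-1)
= 3 * (-6)^2 * 3
= 3 * 36 * 3
= 324

324


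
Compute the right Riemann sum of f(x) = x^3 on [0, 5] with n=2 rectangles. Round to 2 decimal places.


Right Riemann sum uses right endpoints of each subinterval.
Interval: [0, 5], n = 2
dx = (5 - 0) / 2 = 5/2
Right endpoints: [5/2, 5]
f values: [125/8, 125]
Sum = dx * (sum of f values)
= 5/2 * 1125/8
= 5625/16 ≈ 351.56

351.56


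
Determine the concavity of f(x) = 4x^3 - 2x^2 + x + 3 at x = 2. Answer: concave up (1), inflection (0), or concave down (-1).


Concavity is determined by the sign of f''(x).
f(x) = 4x^3 - 2x^2 + x + 3
f'(x) = 12x^2 - 4x + 1
f''(x) = 24x - 4
f''(2) = 24 * 2 - 4
= 48 - 4
= 44
Since f''(2) > 0, the function is concave up (1)

1


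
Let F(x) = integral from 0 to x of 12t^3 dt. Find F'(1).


By the Fundamental Theorem of Calculus (Part 1):
If F(x) = integral from 0 to x of f(t) dt, then F'(x) = f(x)
Here f(t) = 12t^3
So F'(x) = 12x^3
Evaluate at x = 1:
F'(1) = 12 * 1^3
= 12 * 1
= 12

12


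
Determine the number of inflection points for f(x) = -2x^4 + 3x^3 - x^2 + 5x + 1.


Inflection points occur where f''(x) = 0 and concavity changes.
f(x) = -2x^4 + 3x^3 - x^2 + 5x + 1
f'(x) = -8x^3 + 9x^2 - 2x + 5
f''(x) = -24x^2 + 18x - 2
This is a quadratic in x. Use the discriminant to count real roots.
Discriminant = (18)^2 - 4 * (-24) * (-2)
= 324 - 192
= 132
Since discriminant > 0, f''(x) = 0 has 2 distinct real solutions.
A quadratic with two distinct real roots changes sign at each root, so concavity changes at both.
Number of inflection points: 2

2


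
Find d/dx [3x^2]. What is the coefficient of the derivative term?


We apply the power rule: d/dx [ax^n] = a*n * x^(n-1)
d/dx [3x^2]
= 3 * 2 * x^(2-1)
= 6x
The coefficient is 6

6


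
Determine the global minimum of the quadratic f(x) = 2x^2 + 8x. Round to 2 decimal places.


For a quadratic f(x) = ax^2 + bx + c with a > 0, the minimum is at the vertex.
Vertex x-coordinate: x = -b/(2a)
x = -(8) / (2 * 2)
x = -8/4 = -2
Substitute back to find the minimum value:
f(-2) = 2 * (-2)^2 + 8 * (-2) + 0
= 8 - 16 + 0
= -8 = -8.00

-8.00


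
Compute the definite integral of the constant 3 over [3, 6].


The integral of a constant k over [a, b] equals k * (b - a).
integral from 3 to 6 of 3 dx
= 3 * (6 - 3)
= 3 * 3
= 9

9


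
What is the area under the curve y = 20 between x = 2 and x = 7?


The area under a constant function y = 20 is a rectangle.
Width = 7 - 2 = 5
Height = 20
Area = width * height
= 5 * 20
= 100

100


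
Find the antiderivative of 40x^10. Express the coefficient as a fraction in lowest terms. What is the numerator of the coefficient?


Apply the power rule for integration:
integral of ax^n dx = a/(n+1) * x^(n+1) + C
integral of 40x^10 dx
= 40/11 * x^11 + C
The coefficient in lowest terms is 40/11, and its numerator is 40

40


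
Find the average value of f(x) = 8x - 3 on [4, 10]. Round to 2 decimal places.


Average value = 1/(b-a) * integral from a to b of f(x) dx
First compute the integral of 8x - 3:
F(x) = 4x^2 - 3x
F(10) = 4 * 100 - 3 * 10 = 370
F(4) = 4 * 16 - 3 * 4 = 52
Integral = 370 - 52 = 318
Average = 318 / (10 - 4) = 318 / 6
= 53 = 53.00

53.00


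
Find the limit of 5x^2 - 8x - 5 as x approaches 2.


Since polynomials are continuous, we use direct substitution.
lim(x->2) of 5x^2 - 8x - 5
= 5 * 2^2 - 8 * 2 - 5
= 20 - 16 - 5
= -1

-1


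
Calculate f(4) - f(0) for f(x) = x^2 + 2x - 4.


Net change = f(b) - f(a)
f(x) = x^2 + 2x - 4
Compute f(4):
f(4) = 1 * 4^2 + 2 * 4 - 4
= 16 + 8 - 4
= 20
Compute f(0):
f(0) = 1 * 0^2 + 2 * 0 - 4
= 0 + 0 - 4
= -4
Net change = 20 - (-4) = 24

24


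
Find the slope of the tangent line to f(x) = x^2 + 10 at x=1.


The slope of the tangent line equals f'(x) at the point.
f(x) = x^2 + 10
f'(x) = 2x
At x = 1:
f'(1) = 2 * 1 + 0
= 2 + 0
= 2

2


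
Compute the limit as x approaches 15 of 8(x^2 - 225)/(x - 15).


Direct substitution gives 0/0, so we factor the numerator.
Factor: 8(x^2 - 225) = 8 * (x - 15)(x + 15)
Cancel the common factor (x - 15):
8(x^2 - 225)/(x - 15) = 8 * (x + 15)
Now substitute x = 15:
= 8 * (15 + 15) = 240

240


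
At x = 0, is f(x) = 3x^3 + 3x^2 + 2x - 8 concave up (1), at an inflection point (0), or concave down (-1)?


Concavity is determined by the sign of f''(x).
f(x) = 3x^3 + 3x^2 + 2x - 8
f'(x) = 9x^2 + 6x + 2
f''(x) = 18x + 6
f''(0) = 18 * 0 + 6
= 0 + 6
= 6
Since f''(0) > 0, the function is concave up (1)

1


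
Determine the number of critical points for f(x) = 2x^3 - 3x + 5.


Find where f'(x) = 0:
f(x) = 2x^3 - 3x + 5
f'(x) = 6x^2 - 3
This is a quadratic in x. Use the discriminant to count real roots.
Discriminant = (0)^2 - 4 * 6 * (-3)
= 0 - (-72)
= 72
Since discriminant > 0, f'(x) = 0 has 2 real solutions.
Number of critical points: 2

2


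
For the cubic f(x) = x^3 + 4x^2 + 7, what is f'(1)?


Differentiate f(x) = x^3 + 4x^2 + 7 term by term:
f'(x) = 3x^2 + 8x
Substitute x = 1:
f'(1) = 3 * 1^2 + 8 * 1 + 0
= 3 + 8 + 0
= 11

11


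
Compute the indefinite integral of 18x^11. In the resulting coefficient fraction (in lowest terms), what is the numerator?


Apply the power rule for integration:
integral of ax^n dx = a/(n+1) * x^(n+1) + C
integral of 18x^11 dx
= 18/12 * x^12 + C
= 3/2 * x^12 + C
The coefficient in lowest terms is 3/2, and its numerator is 3

3


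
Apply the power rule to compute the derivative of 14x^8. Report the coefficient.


We apply the power rule: d/dx [ax^n] = a*n * x^(n-1)
d/dx [14x^8]
= 14 * 8 * x^(8-1)
= 112x^7
The coefficient is 112

112


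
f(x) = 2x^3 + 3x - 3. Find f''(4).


First derivative:
f'(x) = 6x^2 + 3
Second derivative:
f''(x) = 12x
Substitute x = 4:
f''(4) = 12 * 4 + 0
= 48 + 0
= 48

48


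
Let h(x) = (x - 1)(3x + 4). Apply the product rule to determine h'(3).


Let u(x) = x - 1 and v(x) = 3x + 4
u'(x) = 1
v'(x) = 3
Product rule: h'(x) = u'(x)*v(x) + u(x)*v'(x)
= 1 * (3x + 4) + (x - 1) * 3
At x = 3:
u(3) = 1 * 3 - 1 = 2
v(3) = 3 * 3 + 4 = 13
h'(3) = 1 * 13 + 2 * 3
= 13 + 6
= 19

19


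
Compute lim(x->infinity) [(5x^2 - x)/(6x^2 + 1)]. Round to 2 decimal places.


For limits at infinity with equal-degree polynomials,
we compare leading coefficients.
Numerator leading term: 5x^2
Denominator leading term: 6x^2
Divide both by x^2:
lim = (5 - 1/x) / (6 + 1/x^2)
As x -> infinity, the 1/x and 1/x^2 terms vanish:
= 5/6 ≈ 0.83

0.83


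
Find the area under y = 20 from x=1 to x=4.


The area under a constant function y = 20 is a rectangle.
Width = 4 - 1 = 3
Height = 20
Area = width * height
= 3 * 20
= 60

60


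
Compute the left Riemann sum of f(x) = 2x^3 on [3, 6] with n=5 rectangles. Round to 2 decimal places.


Left Riemann sum uses left endpoints of each subinterval.
Interval: [3, 6], n = 5
dx = (6 - 3) / 5 = 3/5
Left endpoints: [3, 18/5, 21/5, 24/5, 27/5]
f values: [54, 11664/125, 18522/125, 27648/125, 39366/125]
Sum = dx * (sum of f values)
= 3/5 * 4158/5
= 12474/25 = 498.96

498.96


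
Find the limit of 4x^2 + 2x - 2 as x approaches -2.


Since polynomials are continuous, we use direct substitution.
lim(x->-2) of 4x^2 + 2x - 2
= 4 * (-2)^2 + 2 * (-2) - 2
= 16 - 4 - 2
= 10

10


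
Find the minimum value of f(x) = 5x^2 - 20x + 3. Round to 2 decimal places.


For a quadratic f(x) = ax^2 + bx + c with a > 0, the minimum is at the vertex.
Vertex x-coordinate: x = -b/(2a)
x = -(-20) / (2 * 5)
x = 20/10 = 2
Substitute back to find the minimum value:
f(2) = 5 * 2^2 - 20 * 2 + 3
= 20 - 40 + 3
= -17 = -17.00

-17.00


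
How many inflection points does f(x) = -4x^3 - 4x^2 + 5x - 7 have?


Inflection points occur where f''(x) = 0 and concavity changes.
f(x) = -4x^3 - 4x^2 + 5x - 7
f'(x) = -12x^2 - 8x + 5
f''(x) = -24x - 8
Set f''(x) = 0:
-24x - 8 = 0
x = 8 / (-24) = -1/3
Since f''(x) is linear (degree 1), it changes sign at this point.
Therefore there is exactly 1 inflection point.

1


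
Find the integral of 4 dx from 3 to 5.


The integral of a constant k over [a, b] equals k * (b - a).
integral from 3 to 5 of 4 dx
= 4 * (5 - 3)
= 4 * 2
= 8

8


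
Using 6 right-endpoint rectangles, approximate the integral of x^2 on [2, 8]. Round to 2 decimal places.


Right Riemann sum uses right endpoints of each subinterval.
Interval: [2, 8], n = 6
dx = (8 - 2) / 6 = 1
Right endpoints: [3, 4, 5, 6, 7, 8]
f values: [9, 16, 25, 36, 49, 64]
Sum = dx * (sum of f values)
= 1 * 199
= 199 = 199.00

199.00


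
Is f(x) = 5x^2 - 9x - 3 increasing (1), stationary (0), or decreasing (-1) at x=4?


Compute f'(x) to determine behavior:
f'(x) = 10x - 9
f'(4) = 10 * 4 - 9
= 40 - 9
= 31
Since f'(4) > 0, the function is increasing (1)

1


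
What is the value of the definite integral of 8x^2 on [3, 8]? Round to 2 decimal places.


Find the antiderivative of 8x^2:
F(x) = 8/3 * x^3
Apply the Fundamental Theorem of Calculus:
F(8) - F(3)
= 8/3 * 8^3 - 8/3 * 3^3
= 8/3 * (512 - 27)
= 8/3 * 485
= 3880/3 ≈ 1293.33

1293.33


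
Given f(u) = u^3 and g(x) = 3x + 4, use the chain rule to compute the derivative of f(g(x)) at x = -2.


Using the chain rule: (f(g(x)))' = f'(g(x)) * g'(x)
First, find g(-2):
g(-2) = 3 * (-2) + 4 = -2
Next, f'(u) = 3u^2
And g'(x) = 3
So f'(g(-2)) * g'(-2)
= 3 * (-2)^2 * 3
= 3 * 4 * 3
= 36

36


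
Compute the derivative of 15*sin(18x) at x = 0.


Apply the chain rule to differentiate 15*sin(18x):
d/dx [15*sin(18x)]
= 15 * cos(18x) * d/dx(18x)
= 15 * 18 * cos(18x)
= 270 * cos(18x)
Evaluate at x = 0:
= 270 * cos(0)
= 270 * 1
= 270

270


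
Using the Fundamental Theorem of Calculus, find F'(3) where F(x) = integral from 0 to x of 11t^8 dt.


By the Fundamental Theorem of Calculus (Part 1):
If F(x) = integral from 0 to x of f(t) dt, then F'(x) = f(x)
Here f(t) = 11t^8
So F'(x) = 11x^8
Evaluate at x = 3:
F'(3) = 11 * 3^8
= 11 * 6561
= 72171

72171


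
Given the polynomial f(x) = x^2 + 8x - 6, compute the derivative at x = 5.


Differentiate term by term using power and sum rules:
f(x) = x^2 + 8x - 6
f'(x) = 2x + 8
Substitute x = 5:
f'(5) = 2 * 5 + 8
= 10 + 8
= 18

18


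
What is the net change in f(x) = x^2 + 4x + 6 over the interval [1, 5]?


Net change = f(b) - f(a)
f(x) = x^2 + 4x + 6
Compute f(5):
f(5) = 1 * 5^2 + 4 * 5 + 6
= 25 + 20 + 6
= 51
Compute f(1):
f(1) = 1 * 1^2 + 4 * 1 + 6
= 1 + 4 + 6
= 11
Net change = 51 - 11 = 40

40


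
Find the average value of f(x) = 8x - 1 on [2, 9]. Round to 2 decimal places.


Average value = 1/(b-a) * integral from a to b of f(x) dx
First compute the integral of 8x - 1:
F(x) = 4x^2 - x
F(9) = 4 * 81 - 1 * 9 = 315
F(2) = 4 * 4 - 1 * 2 = 14
Integral = 315 - 14 = 301
Average = 301 / (9 - 2) = 301 / 7
= 43 = 43.00

43.00


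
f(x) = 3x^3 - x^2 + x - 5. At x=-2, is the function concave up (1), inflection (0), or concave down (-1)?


Concavity is determined by the sign of f''(x).
f(x) = 3x^3 - x^2 + x - 5
f'(x) = 9x^2 - 2x + 1
f''(x) = 18x - 2
f''(-2) = 18 * (-2) - 2
= -36 - 2
= -38
Since f''(-2) < 0, the function is concave down (-1)

-1


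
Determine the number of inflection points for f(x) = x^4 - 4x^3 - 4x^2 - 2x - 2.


Inflection points occur where f''(x) = 0 and concavity changes.
f(x) = x^4 - 4x^3 - 4x^2 - 2x - 2
f'(x) = 4x^3 - 12x^2 - 8x - 2
f''(x) = 12x^2 - 24x - 8
This is a quadratic in x. Use the discriminant to count real roots.
Discriminant = (-24)^2 - 4 * 12 * (-8)
= 576 - (-384)
= 960
Since discriminant > 0, f''(x) = 0 has 2 distinct real solutions.
A quadratic with two distinct real roots changes sign at each root, so concavity changes at both.
Number of inflection points: 2

2


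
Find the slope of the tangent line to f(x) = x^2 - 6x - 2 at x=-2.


The slope of the tangent line equals f'(x) at the point.
f(x) = x^2 - 6x - 2
f'(x) = 2x - 6
At x = -2:
f'(-2) = 2 * (-2) - 6
= -4 - 6
= -10

-10


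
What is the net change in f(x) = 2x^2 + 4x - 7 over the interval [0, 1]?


Net change = f(b) - f(a)
f(x) = 2x^2 + 4x - 7
Compute f(1):
f(1) = 2 * 1^2 + 4 * 1 - 7
= 2 + 4 - 7
= -1
Compute f(0):
f(0) = 2 * 0^2 + 4 * 0 - 7
= 0 + 0 - 7
= -7
Net change = -1 - (-7) = 6

6


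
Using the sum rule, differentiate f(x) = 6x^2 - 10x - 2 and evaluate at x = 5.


Differentiate term by term using power and sum rules:
f(x) = 6x^2 - 10x - 2
f'(x) = 12x - 10
Substitute x = 5:
f'(5) = 12 * 5 - 10
= 60 - 10
= 50

50


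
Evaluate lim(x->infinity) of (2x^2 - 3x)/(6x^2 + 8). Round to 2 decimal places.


For limits at infinity with equal-degree polynomials,
we compare leading coefficients.
Numerator leading term: 2x^2
Denominator leading term: 6x^2
Divide both by x^2:
lim = (2 - 3/x) / (6 + 8/x^2)
As x -> infinity, the 1/x and 1/x^2 terms vanish:
= 2/6 = 1/3 ≈ 0.33

0.33


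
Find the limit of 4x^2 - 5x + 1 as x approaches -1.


Since polynomials are continuous, we use direct substitution.
lim(x->-1) of 4x^2 - 5x + 1
= 4 * (-1)^2 - 5 * (-1) + 1
= 4 + 5 + 1
= 10

10


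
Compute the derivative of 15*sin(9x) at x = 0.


Apply the chain rule to differentiate 15*sin(9x):
d/dx [15*sin(9x)]
= 15 * cos(9x) * d/dx(9x)
= 15 * 9 * cos(9x)
= 135 * cos(9x)
Evaluate at x = 0:
= 135 * cos(0)
= 135 * 1
= 135

135


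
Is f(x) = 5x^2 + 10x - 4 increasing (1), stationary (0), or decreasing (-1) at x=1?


Compute f'(x) to determine behavior:
f'(x) = 10x + 10
f'(1) = 10 * 1 + 10
= 10 + 10
= 20
Since f'(1) > 0, the function is increasing (1)

1


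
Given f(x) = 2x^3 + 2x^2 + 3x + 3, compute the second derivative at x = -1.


First derivative:
f'(x) = 6x^2 + 4x + 3
Second derivative:
f''(x) = 12x + 4
Substitute x = -1:
f''(-1) = 12 * (-1) + 4
= -12 + 4
= -8

-8


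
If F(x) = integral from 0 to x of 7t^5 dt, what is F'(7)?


By the Fundamental Theorem of Calculus (Part 1):
If F(x) = integral from 0 to x of f(t) dt, then F'(x) = f(x)
Here f(t) = 7t^5
So F'(x) = 7x^5
Evaluate at x = 7:
F'(7) = 7 * 7^5
= 7 * 16807
= 117649

117649


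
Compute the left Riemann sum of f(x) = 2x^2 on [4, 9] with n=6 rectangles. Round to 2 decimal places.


Left Riemann sum uses left endpoints of each subinterval.
Interval: [4, 9], n = 6
dx = (9 - 4) / 6 = 5/6
Left endpoints: [4, 29/6, 17/3, 13/2, 22/3, 49/6]
f values: [32, 841/18, 578/9, 169/2, 968/9, 2401/18]
Sum = dx * (sum of f values)
= 5/6 * 8431/18
= 42155/108 ≈ 390.32

390.32


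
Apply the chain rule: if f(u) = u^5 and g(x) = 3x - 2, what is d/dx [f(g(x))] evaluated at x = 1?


Using the chain rule: (f(g(x)))' = f'(g(x)) * g'(x)
First, find g(1):
g(1) = 3 * 1 - 2 = 1
Next, f'(u) = 5u^4
And g'(x) = 3
So f'(g(1)) * g'(1)
= 5 * 1^4 * 3
= 5 * 1 * 3
= 15

15


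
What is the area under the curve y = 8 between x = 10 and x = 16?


The area under a constant function y = 8 is a rectangle.
Width = 16 - 10 = 6
Height = 8
Area = width * height
= 6 * 8
= 48

48


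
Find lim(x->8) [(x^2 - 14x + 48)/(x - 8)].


Direct substitution gives 0/0, so we factor the numerator.
Factor: (x^2 - 14x + 48) = (x - 8)(x - 6)
Cancel the common factor (x - 8):
(x^2 - 14x + 48)/(x - 8) = (x - 6)
Now substitute x = 8:
= (8) - (6) = 2

2


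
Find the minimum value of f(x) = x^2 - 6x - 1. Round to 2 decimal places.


For a quadratic f(x) = ax^2 + bx + c with a > 0, the minimum is at the vertex.
Vertex x-coordinate: x = -b/(2a)
x = -(-6) / (2 * 1)
x = 6/2 = 3
Substitute back to find the minimum value:
f(3) = 1 * 3^2 - 6 * 3 - 1
= 9 - 18 - 1
= -10 = -10.00

-10.00


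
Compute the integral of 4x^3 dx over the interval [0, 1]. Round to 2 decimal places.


Find the antiderivative of 4x^3:
F(x) = 4/4 * x^4
Apply the Fundamental Theorem of Calculus:
F(1) - F(0)
= 4/4 * 1^4 - 4/4 * 0^4
= 4/4 * (1 - 0)
= 4/4 * 1
= 1 = 1.00

1.00


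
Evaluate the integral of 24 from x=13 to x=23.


The integral of a constant k over [a, b] equals k * (b - a).
integral from 13 to 23 of 24 dx
= 24 * (23 - 13)
= 24 * 10
= 240

240


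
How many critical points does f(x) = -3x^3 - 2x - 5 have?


Find where f'(x) = 0:
f(x) = -3x^3 - 2x - 5
f'(x) = -9x^2 - 2
This is a quadratic in x. Use the discriminant to count real roots.
Discriminant = (0)^2 - 4 * (-9) * (-2)
= 0 - 72
= -72
Since discriminant < 0, f'(x) = 0 has no real solutions.
Number of critical points: 0

0


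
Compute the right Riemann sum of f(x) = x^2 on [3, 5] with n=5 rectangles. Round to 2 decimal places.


Right Riemann sum uses right endpoints of each subinterval.
Interval: [3, 5], n = 5
dx = (5 - 3) / 5 = 2/5
Right endpoints: [17/5, 19/5, 21/5, 23/5, 5]
f values: [289/25, 361/25, 441/25, 529/25, 25]
Sum = dx * (sum of f values)
= 2/5 * 449/5
= 898/25 = 35.92

35.92


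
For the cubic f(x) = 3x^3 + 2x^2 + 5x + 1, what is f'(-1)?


Differentiate f(x) = 3x^3 + 2x^2 + 5x + 1 term by term:
f'(x) = 9x^2 + 4x + 5
Substitute x = -1:
f'(-1) = 9 * (-1)^2 + 4 * (-1) + 5
= 9 - 4 + 5
= 10

10


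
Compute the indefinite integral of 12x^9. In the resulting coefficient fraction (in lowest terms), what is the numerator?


Apply the power rule for integration:
integral of ax^n dx = a/(n+1) * x^(n+1) + C
integral of 12x^9 dx
= 12/10 * x^10 + C
= 6/5 * x^10 + C
The coefficient in lowest terms is 6/5, and its numerator is 6

6


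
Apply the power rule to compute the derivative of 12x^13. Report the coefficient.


We apply the power rule: d/dx [ax^n] = a*n * x^(n-1)
d/dx [12x^13]
= 12 * 13 * x^(13-1)
= 156x^12
The coefficient is 156

156


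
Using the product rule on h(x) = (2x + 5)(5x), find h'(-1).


Let u(x) = 2x + 5 and v(x) = 5x
u'(x) = 2
v'(x) = 5
Product rule: h'(x) = u'(x)*v(x) + u(x)*v'(x)
= 2 * (5x) + (2x + 5) * 5
At x = -1:
u(-1) = 2 * (-1) + 5 = 3
v(-1) = 5 * (-1) + 0 = -5
h'(-1) = 2 * (-5) + 3 * 5
= -10 + 15
= 5

5


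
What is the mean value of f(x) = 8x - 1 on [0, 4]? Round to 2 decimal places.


Average value = 1/(b-a) * integral from a to b of f(x) dx
First compute the integral of 8x - 1:
F(x) = 4x^2 - x
F(4) = 4 * 16 - 1 * 4 = 60
F(0) = 4 * 0 - 1 * 0 = 0
Integral = 60 - 0 = 60
Average = 60 / (4 - 0) = 60 / 4
= 15 = 15.00

15.00


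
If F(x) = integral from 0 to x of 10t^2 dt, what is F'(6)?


By the Fundamental Theorem of Calculus (Part 1):
If F(x) = integral from 0 to x of f(t) dt, then F'(x) = f(x)
Here f(t) = 10t^2
So F'(x) = 10x^2
Evaluate at x = 6:
F'(6) = 10 * 6^2
= 10 * 36
= 360

360


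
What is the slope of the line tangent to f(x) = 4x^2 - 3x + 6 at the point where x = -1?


The slope of the tangent line equals f'(x) at the point.
f(x) = 4x^2 - 3x + 6
f'(x) = 8x - 3
At x = -1:
f'(-1) = 8 * (-1) - 3
= -8 - 3
= -11

-11


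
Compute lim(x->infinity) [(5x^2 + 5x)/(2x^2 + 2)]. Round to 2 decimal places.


For limits at infinity with equal-degree polynomials,
we compare leading coefficients.
Numerator leading term: 5x^2
Denominator leading term: 2x^2
Divide both by x^2:
lim = (5 + 5/x) / (2 + 2/x^2)
As x -> infinity, the 1/x and 1/x^2 terms vanish:
= 5/2 = 2.50

2.50


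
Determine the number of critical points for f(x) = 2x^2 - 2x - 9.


Find where f'(x) = 0:
f'(x) = 4x - 2
Set f'(x) = 0:
4x - 2 = 0
x = 2 / 4 = 1/2
This is a linear equation in x, so there is exactly one solution.
Number of critical points: 1

1


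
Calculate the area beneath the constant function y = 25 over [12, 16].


The area under a constant function y = 25 is a rectangle.
Width = 16 - 12 = 4
Height = 25
Area = width * height
= 4 * 25
= 100

100


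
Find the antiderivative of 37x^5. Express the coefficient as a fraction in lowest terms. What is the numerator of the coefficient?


Apply the power rule for integration:
integral of ax^n dx = a/(n+1) * x^(n+1) + C
integral of 37x^5 dx
= 37/6 * x^6 + C
The coefficient in lowest terms is 37/6, and its numerator is 37

37


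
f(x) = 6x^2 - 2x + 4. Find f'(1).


Differentiate term by term using power and sum rules:
f(x) = 6x^2 - 2x + 4
f'(x) = 12x - 2
Substitute x = 1:
f'(1) = 12 * 1 - 2
= 12 - 2
= 10

10


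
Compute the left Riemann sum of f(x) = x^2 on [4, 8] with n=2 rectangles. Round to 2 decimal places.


Left Riemann sum uses left endpoints of each subinterval.
Interval: [4, 8], n = 2
dx = (8 - 4) / 2 = 2
Left endpoints: [4, 6]
f values: [16, 36]
Sum = dx * (sum of f values)
= 2 * 52
= 104 = 104.00

104.00


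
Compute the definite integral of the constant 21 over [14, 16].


The integral of a constant k over [a, b] equals k * (b - a).
integral from 14 to 16 of 21 dx
= 21 * (16 - 14)
= 21 * 2
= 42

42


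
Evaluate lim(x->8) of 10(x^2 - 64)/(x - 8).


Direct substitution gives 0/0, so we factor the numerator.
Factor: 10(x^2 - 64) = 10 * (x - 8)(x + 8)
Cancel the common factor (x - 8):
10(x^2 - 64)/(x - 8) = 10 * (x + 8)
Now substitute x = 8:
= 10 * (8 + 8) = 160

160


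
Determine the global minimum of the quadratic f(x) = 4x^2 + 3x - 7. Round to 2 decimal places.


For a quadratic f(x) = ax^2 + bx + c with a > 0, the minimum is at the vertex.
Vertex x-coordinate: x = -b/(2a)
x = -(3) / (2 * 4)
x = -3/8
Substitute back to find the minimum value:
f(-3/8) = 4 * (-3/8)^2 + 3 * (-3/8) - 7
= 9/16 - 9/8 - 7
= -121/16 ≈ -7.56

-7.56


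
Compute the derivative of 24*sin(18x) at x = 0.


Apply the chain rule to differentiate 24*sin(18x):
d/dx [24*sin(18x)]
= 24 * cos(18x) * d/dx(18x)
= 24 * 18 * cos(18x)
= 432 * cos(18x)
Evaluate at x = 0:
= 432 * cos(0)
= 432 * 1
= 432

432


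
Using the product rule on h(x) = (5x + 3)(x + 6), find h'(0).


Let u(x) = 5x + 3 and v(x) = x + 6
u'(x) = 5
v'(x) = 1
Product rule: h'(x) = u'(x)*v(x) + u(x)*v'(x)
= 5 * (x + 6) + (5x + 3) * 1
At x = 0:
u(0) = 5 * 0 + 3 = 3
v(0) = 1 * 0 + 6 = 6
h'(0) = 5 * 6 + 3 * 1
= 30 + 3
= 33

33


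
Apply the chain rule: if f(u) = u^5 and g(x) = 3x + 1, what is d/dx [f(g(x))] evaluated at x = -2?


Using the chain rule: (f(g(x)))' = f'(g(x)) * g'(x)
First, find g(-2):
g(-2) = 3 * (-2) + 1 = -5
Next, f'(u) = 5u^4
And g'(x) = 3
So f'(g(-2)) * g'(-2)
= 5 * (-5)^4 * 3
= 5 * 625 * 3
= 9375

9375


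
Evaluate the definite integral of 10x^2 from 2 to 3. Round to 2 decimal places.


Find the antiderivative of 10x^2:
F(x) = 10/3 * x^3
Apply the Fundamental Theorem of Calculus:
F(3) - F(2)
= 10/3 * 3^3 - 10/3 * 2^3
= 10/3 * (27 - 8)
= 10/3 * 19
= 190/3 ≈ 63.33

63.33


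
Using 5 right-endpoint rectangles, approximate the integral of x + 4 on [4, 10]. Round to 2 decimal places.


Right Riemann sum uses right endpoints of each subinterval.
Interval: [4, 10], n = 5
dx = (10 - 4) / 5 = 6/5
Right endpoints: [26/5, 32/5, 38/5, 44/5, 10]
f values: [46/5, 52/5, 58/5, 64/5, 14]
Sum = dx * (sum of f values)
= 6/5 * 58
= 348/5 = 69.60

69.60


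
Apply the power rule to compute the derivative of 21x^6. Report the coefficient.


We apply the power rule: d/dx [ax^n] = a*n * x^(n-1)
d/dx [21x^6]
= 21 * 6 * x^(6-1)
= 126x^5
The coefficient is 126

126


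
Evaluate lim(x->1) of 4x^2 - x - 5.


Since polynomials are continuous, we use direct substitution.
lim(x->1) of 4x^2 - x - 5
= 4 * 1^2 - 1 * 1 - 5
= 4 - 1 - 5
= -2

-2


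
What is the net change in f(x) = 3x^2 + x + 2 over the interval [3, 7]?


Net change = f(b) - f(a)
f(x) = 3x^2 + x + 2
Compute f(7):
f(7) = 3 * 7^2 + 1 * 7 + 2
= 147 + 7 + 2
= 156
Compute f(3):
f(3) = 3 * 3^2 + 1 * 3 + 2
= 27 + 3 + 2
= 32
Net change = 156 - 32 = 124

124


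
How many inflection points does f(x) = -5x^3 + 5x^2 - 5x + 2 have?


Inflection points occur where f''(x) = 0 and concavity changes.
f(x) = -5x^3 + 5x^2 - 5x + 2
f'(x) = -15x^2 + 10x - 5
f''(x) = -30x + 10
Set f''(x) = 0:
-30x + 10 = 0
x = -10 / (-30) = 1/3
Since f''(x) is linear (degree 1), it changes sign at this point.
Therefore there is exactly 1 inflection point.

1


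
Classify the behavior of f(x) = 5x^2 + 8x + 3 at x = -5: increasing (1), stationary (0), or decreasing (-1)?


Compute f'(x) to determine behavior:
f'(x) = 10x + 8
f'(-5) = 10 * (-5) + 8
= -50 + 8
= -42
Since f'(-5) < 0, the function is decreasing (-1)

-1


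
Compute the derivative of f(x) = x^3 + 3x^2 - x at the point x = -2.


Differentiate f(x) = x^3 + 3x^2 - x term by term:
f'(x) = 3x^2 + 6x - 1
Substitute x = -2:
f'(-2) = 3 * (-2)^2 + 6 * (-2) - 1
= 12 - 12 - 1
= -1

-1


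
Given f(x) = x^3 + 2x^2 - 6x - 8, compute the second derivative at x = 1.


First derivative:
f'(x) = 3x^2 + 4x - 6
Second derivative:
f''(x) = 6x + 4
Substitute x = 1:
f''(1) = 6 * 1 + 4
= 6 + 4
= 10

10
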